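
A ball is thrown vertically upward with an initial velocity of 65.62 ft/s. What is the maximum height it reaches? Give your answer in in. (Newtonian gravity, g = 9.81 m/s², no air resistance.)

v₀ = 65.62 ft/s × 0.3048 = 20.001 m/s
h_max = v₀² / (2g) = 20.001² / (2 × 9.81) = 400.04 / 19.62 = 20.3894 m
h_max = 20.3894 m / 0.0254 = 802.7 in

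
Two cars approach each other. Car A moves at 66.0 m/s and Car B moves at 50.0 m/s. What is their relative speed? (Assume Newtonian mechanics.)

v_rel = v_A + v_B = 66.0 + 50.0 = 116.0 m/s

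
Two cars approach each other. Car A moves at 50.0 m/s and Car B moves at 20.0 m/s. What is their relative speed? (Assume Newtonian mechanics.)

v_rel = v_A + v_B = 50.0 + 20.0 = 70.0 m/s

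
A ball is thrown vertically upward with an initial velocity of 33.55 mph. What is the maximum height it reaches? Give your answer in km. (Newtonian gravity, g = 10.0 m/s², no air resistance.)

v₀ = 33.55 mph × 0.44704 = 14.9982 m/s
h_max = v₀² / (2g) = 14.9982² / (2 × 10.0) = 224.946 / 20.0 = 11.2473 m
h_max = 11.2473 m / 1000.0 = 0.01125 km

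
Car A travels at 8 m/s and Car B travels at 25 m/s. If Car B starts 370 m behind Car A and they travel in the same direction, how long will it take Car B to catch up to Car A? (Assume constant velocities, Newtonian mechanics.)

Relative speed: v_rel = 25 - 8 = 17 m/s
Time to catch: t = d₀/v_rel = 370/17 = 21.76 s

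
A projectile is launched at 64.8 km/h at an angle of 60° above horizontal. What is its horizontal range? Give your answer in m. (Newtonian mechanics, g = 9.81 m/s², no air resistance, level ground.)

v₀ = 64.8 km/h × 0.2777777777777778 = 18.0 m/s
R = v₀² × sin(2θ) / g = 18.0² × sin(2 × 60°) / 9.81 = 324.0 × 0.866025 / 9.81 = 28.6 m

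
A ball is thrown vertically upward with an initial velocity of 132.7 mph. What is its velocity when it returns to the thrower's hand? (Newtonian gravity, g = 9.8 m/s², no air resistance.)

By conservation of energy (no air resistance), the ball returns to the throw height with the same speed as launch, but directed downward.
|v_ground| = v₀ = 132.7 mph
v_ground = 132.7 mph (downward)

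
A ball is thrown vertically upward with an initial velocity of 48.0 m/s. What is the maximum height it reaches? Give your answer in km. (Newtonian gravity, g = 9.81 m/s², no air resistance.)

h_max = v₀² / (2g) = 48.0² / (2 × 9.81) = 2304.0 / 19.62 = 117.431 m
h_max = 117.431 m / 1000.0 = 0.1174 km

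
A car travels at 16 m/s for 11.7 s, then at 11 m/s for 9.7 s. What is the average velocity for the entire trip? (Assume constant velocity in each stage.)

d₁ = v₁t₁ = 16 × 11.7 = 187.2 m
d₂ = v₂t₂ = 11 × 9.7 = 106.7 m
d_total = 293.9 m, t_total = 21.4 s
v_avg = d_total/t_total = 293.9/21.4 = 13.73 m/s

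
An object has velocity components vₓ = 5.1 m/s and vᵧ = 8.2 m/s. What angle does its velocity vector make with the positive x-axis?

θ = arctan(vᵧ/vₓ) = arctan(8.2/5.1) = 58.12°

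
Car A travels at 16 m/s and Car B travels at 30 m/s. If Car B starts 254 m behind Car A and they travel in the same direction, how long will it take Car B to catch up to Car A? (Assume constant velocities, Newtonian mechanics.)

Relative speed: v_rel = 30 - 16 = 14 m/s
Time to catch: t = d₀/v_rel = 254/14 = 18.14 s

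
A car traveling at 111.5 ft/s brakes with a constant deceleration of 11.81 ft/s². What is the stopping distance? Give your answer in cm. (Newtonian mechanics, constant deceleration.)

v₀ = 111.5 ft/s × 0.3048 = 33.9852 m/s
a = 11.81 ft/s² × 0.3048 = 3.59969 m/s²
d = v₀² / (2a) = 33.9852² / (2 × 3.59969) = 1154.99 / 7.19938 = 160.429 m
d = 160.429 m / 0.01 = 16040 cm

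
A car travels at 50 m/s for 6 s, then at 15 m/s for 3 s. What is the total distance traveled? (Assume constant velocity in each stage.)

d₁ = v₁t₁ = 50 × 6 = 300 m
d₂ = v₂t₂ = 15 × 3 = 45 m
d_total = 300 + 45 = 345 m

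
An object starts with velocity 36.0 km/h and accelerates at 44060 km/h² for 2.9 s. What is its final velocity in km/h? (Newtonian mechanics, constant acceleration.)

v₀ = 36.0 km/h × 0.2777777777777778 = 10.0 m/s
a = 44060 km/h² × 7.716049382716049e-05 = 3.39969 m/s²
v = v₀ + a × t = 10.0 + 3.39969 × 2.9 = 19.8591 m/s
v = 19.8591 m/s / 0.2777777777777778 = 71.49 km/h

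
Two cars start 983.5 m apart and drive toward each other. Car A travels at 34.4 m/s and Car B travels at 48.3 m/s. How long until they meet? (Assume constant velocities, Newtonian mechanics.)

Combined speed: v_combined = 34.4 + 48.3 = 82.7 m/s
Time to meet: t = d/v_combined = 983.5/82.7 = 11.89 s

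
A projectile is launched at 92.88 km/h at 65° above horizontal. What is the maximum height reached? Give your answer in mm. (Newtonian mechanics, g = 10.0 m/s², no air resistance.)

v₀ = 92.88 km/h × 0.2777777777777778 = 25.8 m/s
H = v₀² × sin²(θ) / (2g) = 25.8² × sin(65°)² / (2 × 10.0) = 665.64 × 0.821394 / 20.0 = 27.3376 m
H = 27.3376 m / 0.001 = 27340 mm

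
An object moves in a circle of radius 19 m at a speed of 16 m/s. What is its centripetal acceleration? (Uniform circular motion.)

a_c = v²/r = 16²/19 = 256/19 = 13.47 m/s²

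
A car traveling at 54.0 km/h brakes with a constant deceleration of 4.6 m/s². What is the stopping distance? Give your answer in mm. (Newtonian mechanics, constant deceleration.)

v₀ = 54.0 km/h × 0.2777777777777778 = 15.0 m/s
d = v₀² / (2a) = 15.0² / (2 × 4.6) = 225.0 / 9.2 = 24.4565 m
d = 24.4565 m / 0.001 = 24460 mm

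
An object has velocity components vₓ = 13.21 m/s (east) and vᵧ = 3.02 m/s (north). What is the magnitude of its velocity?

|v| = √(vₓ² + vᵧ²) = √(13.21² + 3.02²) = √(183.6245) = 13.55 m/s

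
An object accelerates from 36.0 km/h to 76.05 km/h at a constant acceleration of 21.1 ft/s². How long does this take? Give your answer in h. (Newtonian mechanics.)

v₀ = 36.0 km/h × 0.2777777777777778 = 10.0 m/s
v = 76.05 km/h × 0.2777777777777778 = 21.125 m/s
a = 21.1 ft/s² × 0.3048 = 6.43128 m/s²
t = (v - v₀) / a = (21.125 - 10.0) / 6.43128 = 1.72983 s
t = 1.72983 s / 3600.0 = 0.0004805 h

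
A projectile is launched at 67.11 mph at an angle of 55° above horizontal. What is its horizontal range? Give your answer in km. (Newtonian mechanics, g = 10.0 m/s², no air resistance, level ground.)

v₀ = 67.11 mph × 0.44704 = 30.0009 m/s
R = v₀² × sin(2θ) / g = 30.0009² × sin(2 × 55°) / 10.0 = 900.054 × 0.939693 / 10.0 = 84.5774 m
R = 84.5774 m / 1000.0 = 0.08458 km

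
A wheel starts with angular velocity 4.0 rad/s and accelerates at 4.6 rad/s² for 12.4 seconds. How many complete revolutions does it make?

θ = ω₀t + ½αt² = 4.0×12.4 + ½×4.6×12.4² = 403.248 rad
Total revolutions = θ/(2π) = 403.248/(2π) = 64.18
Complete revolutions = ⌊64.18⌋ = 64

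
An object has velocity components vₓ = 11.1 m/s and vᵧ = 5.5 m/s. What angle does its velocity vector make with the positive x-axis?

θ = arctan(vᵧ/vₓ) = arctan(5.5/11.1) = 26.36°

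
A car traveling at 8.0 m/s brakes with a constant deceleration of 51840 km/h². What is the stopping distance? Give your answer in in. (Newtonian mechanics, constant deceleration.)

a = 51840 km/h² × 7.716049382716049e-05 = 4.0 m/s²
d = v₀² / (2a) = 8.0² / (2 × 4.0) = 64.0 / 8.0 = 8.0 m
d = 8.0 m / 0.0254 = 315.0 in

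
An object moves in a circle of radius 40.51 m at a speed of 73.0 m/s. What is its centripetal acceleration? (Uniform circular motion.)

a_c = v²/r = 73.0²/40.51 = 5329.0/40.51 = 131.55 m/s²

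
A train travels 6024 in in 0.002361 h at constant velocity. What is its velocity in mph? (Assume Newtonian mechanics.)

d = 6024 in × 0.0254 = 153.01 m
t = 0.002361 h × 3600.0 = 8.4996 s
v = d / t = 153.01 / 8.4996 = 18.002 m/s
v = 18.002 m/s / 0.44704 = 40.27 mph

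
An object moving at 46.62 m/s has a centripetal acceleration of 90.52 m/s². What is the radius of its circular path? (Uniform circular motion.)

r = v²/a_c = 46.62²/90.52 = 24.01 m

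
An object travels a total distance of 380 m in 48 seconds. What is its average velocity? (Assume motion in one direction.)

v_avg = Δd / Δt = 380 / 48 = 7.92 m/s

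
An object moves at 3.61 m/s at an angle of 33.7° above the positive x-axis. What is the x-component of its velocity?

vₓ = v cos(θ) = 3.61 × cos(33.7°) = 3.0 m/s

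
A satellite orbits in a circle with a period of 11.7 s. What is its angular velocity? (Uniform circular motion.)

ω = 2π/T = 2π/11.7 = 0.537 rad/s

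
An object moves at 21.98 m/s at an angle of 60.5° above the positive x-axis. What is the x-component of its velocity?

vₓ = v cos(θ) = 21.98 × cos(60.5°) = 10.82 m/s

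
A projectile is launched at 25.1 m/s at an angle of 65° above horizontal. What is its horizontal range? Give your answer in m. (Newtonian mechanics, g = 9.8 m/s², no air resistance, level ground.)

R = v₀² × sin(2θ) / g = 25.1² × sin(2 × 65°) / 9.8 = 630.01 × 0.766044 / 9.8 = 49.25 m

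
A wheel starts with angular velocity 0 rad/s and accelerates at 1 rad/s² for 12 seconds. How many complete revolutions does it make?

θ = ω₀t + ½αt² = 0×12 + ½×1×12² = 72.0 rad
Total revolutions = θ/(2π) = 72.0/(2π) = 11.46
Complete revolutions = ⌊11.46⌋ = 11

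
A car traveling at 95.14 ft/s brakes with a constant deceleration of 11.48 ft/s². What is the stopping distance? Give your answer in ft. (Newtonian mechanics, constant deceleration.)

v₀ = 95.14 ft/s × 0.3048 = 28.9987 m/s
a = 11.48 ft/s² × 0.3048 = 3.4991 m/s²
d = v₀² / (2a) = 28.9987² / (2 × 3.4991) = 840.925 / 6.9982 = 120.163 m
d = 120.163 m / 0.3048 = 394.2 ft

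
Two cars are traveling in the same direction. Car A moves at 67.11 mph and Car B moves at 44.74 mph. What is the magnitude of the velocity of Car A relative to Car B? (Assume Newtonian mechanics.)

v_rel = |v_A - v_B| = |67.11 - 44.74| = 22.37 mph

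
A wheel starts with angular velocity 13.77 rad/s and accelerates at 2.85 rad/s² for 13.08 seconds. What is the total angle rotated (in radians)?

θ = ω₀t + ½αt² = 13.77×13.08 + ½×2.85×13.08² = 423.91 rad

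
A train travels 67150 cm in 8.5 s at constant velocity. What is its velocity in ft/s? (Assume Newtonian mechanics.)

d = 67150 cm × 0.01 = 671.5 m
v = d / t = 671.5 / 8.5 = 79.0 m/s
v = 79.0 m/s / 0.3048 = 259.2 ft/s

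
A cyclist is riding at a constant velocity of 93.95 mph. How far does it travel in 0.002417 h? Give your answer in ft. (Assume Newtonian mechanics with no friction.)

v = 93.95 mph × 0.44704 = 41.9994 m/s
t = 0.002417 h × 3600.0 = 8.7012 s
d = v × t = 41.9994 × 8.7012 = 365.445 m
d = 365.445 m / 0.3048 = 1199 ft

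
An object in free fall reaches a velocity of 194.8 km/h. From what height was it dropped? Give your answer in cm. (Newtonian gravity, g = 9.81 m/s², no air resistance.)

v = 194.8 km/h × 0.2777777777777778 = 54.1111 m/s
h = v² / (2g) = 54.1111² / (2 × 9.81) = 149.236 m
h = 149.236 m / 0.01 = 14920 cm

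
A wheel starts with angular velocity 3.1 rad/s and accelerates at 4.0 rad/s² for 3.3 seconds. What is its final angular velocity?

ω = ω₀ + αt = 3.1 + 4.0 × 3.3 = 16.3 rad/s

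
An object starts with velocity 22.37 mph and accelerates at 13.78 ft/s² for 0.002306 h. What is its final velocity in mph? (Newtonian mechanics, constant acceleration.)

v₀ = 22.37 mph × 0.44704 = 10.0003 m/s
a = 13.78 ft/s² × 0.3048 = 4.20014 m/s²
t = 0.002306 h × 3600.0 = 8.3016 s
v = v₀ + a × t = 10.0003 + 4.20014 × 8.3016 = 44.8682 m/s
v = 44.8682 m/s / 0.44704 = 100.4 mph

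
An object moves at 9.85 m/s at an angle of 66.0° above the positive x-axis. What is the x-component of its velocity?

vₓ = v cos(θ) = 9.85 × cos(66.0°) = 4.01 m/s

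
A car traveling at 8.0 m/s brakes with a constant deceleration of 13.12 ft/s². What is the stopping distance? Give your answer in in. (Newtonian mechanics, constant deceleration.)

a = 13.12 ft/s² × 0.3048 = 3.99898 m/s²
d = v₀² / (2a) = 8.0² / (2 × 3.99898) = 64.0 / 7.99796 = 8.00204 m
d = 8.00204 m / 0.0254 = 315.0 in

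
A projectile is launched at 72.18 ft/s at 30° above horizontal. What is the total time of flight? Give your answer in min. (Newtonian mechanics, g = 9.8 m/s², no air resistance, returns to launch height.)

v₀ = 72.18 ft/s × 0.3048 = 22.0005 m/s
T = 2 × v₀ × sin(θ) / g = 2 × 22.0005 × sin(30°) / 9.8 = 2 × 22.0005 × 0.5 / 9.8 = 2.24495 s
T = 2.24495 s / 60.0 = 0.03742 min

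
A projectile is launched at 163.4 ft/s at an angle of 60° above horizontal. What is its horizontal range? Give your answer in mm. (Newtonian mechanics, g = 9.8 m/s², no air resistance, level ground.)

v₀ = 163.4 ft/s × 0.3048 = 49.8043 m/s
R = v₀² × sin(2θ) / g = 49.8043² × sin(2 × 60°) / 9.8 = 2480.47 × 0.866025 / 9.8 = 219.199 m
R = 219.199 m / 0.001 = 219200 mm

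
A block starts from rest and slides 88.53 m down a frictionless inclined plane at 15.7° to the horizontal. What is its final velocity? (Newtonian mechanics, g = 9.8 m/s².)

a = g sin(θ) = 9.8 × sin(15.7°) = 2.6519 m/s²
v = √(2ad) = √(2 × 2.6519 × 88.53) = 21.67 m/s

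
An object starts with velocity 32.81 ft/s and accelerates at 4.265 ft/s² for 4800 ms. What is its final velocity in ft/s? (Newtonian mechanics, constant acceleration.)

v₀ = 32.81 ft/s × 0.3048 = 10.0005 m/s
a = 4.265 ft/s² × 0.3048 = 1.29997 m/s²
t = 4800 ms × 0.001 = 4.8 s
v = v₀ + a × t = 10.0005 + 1.29997 × 4.8 = 16.2404 m/s
v = 16.2404 m/s / 0.3048 = 53.28 ft/s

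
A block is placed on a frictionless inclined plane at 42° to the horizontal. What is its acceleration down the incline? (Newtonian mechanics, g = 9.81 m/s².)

a = g sin(θ) = 9.81 × sin(42°) = 9.81 × 0.6691 = 6.56 m/s²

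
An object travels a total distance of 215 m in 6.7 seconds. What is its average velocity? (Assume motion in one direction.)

v_avg = Δd / Δt = 215 / 6.7 = 32.09 m/s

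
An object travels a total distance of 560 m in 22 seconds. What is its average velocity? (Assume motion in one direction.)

v_avg = Δd / Δt = 560 / 22 = 25.45 m/s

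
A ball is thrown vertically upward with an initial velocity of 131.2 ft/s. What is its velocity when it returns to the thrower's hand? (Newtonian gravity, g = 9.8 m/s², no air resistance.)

By conservation of energy (no air resistance), the ball returns to the throw height with the same speed as launch, but directed downward.
|v_ground| = v₀ = 131.2 ft/s
v_ground = 131.2 ft/s (downward)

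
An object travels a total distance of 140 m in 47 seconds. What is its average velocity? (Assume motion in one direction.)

v_avg = Δd / Δt = 140 / 47 = 2.98 m/s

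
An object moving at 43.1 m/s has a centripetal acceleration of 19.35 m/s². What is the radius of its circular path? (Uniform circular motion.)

r = v²/a_c = 43.1²/19.35 = 96.0 m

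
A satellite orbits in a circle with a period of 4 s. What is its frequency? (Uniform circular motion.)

f = 1/T = 1/4 = 0.25 Hz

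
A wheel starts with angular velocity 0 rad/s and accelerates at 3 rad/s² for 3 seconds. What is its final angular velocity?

ω = ω₀ + αt = 0 + 3 × 3 = 9 rad/s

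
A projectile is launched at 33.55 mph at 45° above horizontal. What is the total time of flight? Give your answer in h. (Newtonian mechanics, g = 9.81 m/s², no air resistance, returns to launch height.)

v₀ = 33.55 mph × 0.44704 = 14.9982 m/s
T = 2 × v₀ × sin(θ) / g = 2 × 14.9982 × sin(45°) / 9.81 = 2 × 14.9982 × 0.707107 / 9.81 = 2.16215 s
T = 2.16215 s / 3600.0 = 0.0006006 h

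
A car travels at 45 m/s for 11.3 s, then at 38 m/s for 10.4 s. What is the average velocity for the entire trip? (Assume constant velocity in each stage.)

d₁ = v₁t₁ = 45 × 11.3 = 508.5 m
d₂ = v₂t₂ = 38 × 10.4 = 395.2 m
d_total = 903.7 m, t_total = 21.7 s
v_avg = d_total/t_total = 903.7/21.7 = 41.65 m/s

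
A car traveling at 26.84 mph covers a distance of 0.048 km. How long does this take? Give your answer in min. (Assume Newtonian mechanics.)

d = 0.048 km × 1000.0 = 48.0 m
v = 26.84 mph × 0.44704 = 11.9986 m/s
t = d / v = 48.0 / 11.9986 = 4.00047 s
t = 4.00047 s / 60.0 = 0.06667 min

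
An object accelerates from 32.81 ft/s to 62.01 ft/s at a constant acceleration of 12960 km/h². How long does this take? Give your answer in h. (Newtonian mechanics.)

v₀ = 32.81 ft/s × 0.3048 = 10.0005 m/s
v = 62.01 ft/s × 0.3048 = 18.9006 m/s
a = 12960 km/h² × 7.716049382716049e-05 = 1.0 m/s²
t = (v - v₀) / a = (18.9006 - 10.0005) / 1.0 = 8.9001 s
t = 8.9001 s / 3600.0 = 0.002472 h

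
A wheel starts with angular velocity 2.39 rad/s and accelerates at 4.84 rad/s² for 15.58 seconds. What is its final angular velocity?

ω = ω₀ + αt = 2.39 + 4.84 × 15.58 = 77.8 rad/s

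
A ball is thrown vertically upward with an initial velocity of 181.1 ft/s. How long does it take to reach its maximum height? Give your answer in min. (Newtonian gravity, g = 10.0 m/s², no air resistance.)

v₀ = 181.1 ft/s × 0.3048 = 55.1993 m/s
t_up = v₀ / g = 55.1993 / 10.0 = 5.51993 s
t_up = 5.51993 s / 60.0 = 0.092 min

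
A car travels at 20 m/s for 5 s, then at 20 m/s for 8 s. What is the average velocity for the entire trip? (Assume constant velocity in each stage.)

d₁ = v₁t₁ = 20 × 5 = 100 m
d₂ = v₂t₂ = 20 × 8 = 160 m
d_total = 260 m, t_total = 13 s
v_avg = d_total/t_total = 260/13 = 20.0 m/s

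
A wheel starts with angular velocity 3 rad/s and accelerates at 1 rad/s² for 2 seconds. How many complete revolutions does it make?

θ = ω₀t + ½αt² = 3×2 + ½×1×2² = 8.0 rad
Total revolutions = θ/(2π) = 8.0/(2π) = 1.27
Complete revolutions = ⌊1.27⌋ = 1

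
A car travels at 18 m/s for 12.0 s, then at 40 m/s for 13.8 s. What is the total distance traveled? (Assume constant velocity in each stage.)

d₁ = v₁t₁ = 18 × 12.0 = 216.0 m
d₂ = v₂t₂ = 40 × 13.8 = 552.0 m
d_total = 216.0 + 552.0 = 768.0 m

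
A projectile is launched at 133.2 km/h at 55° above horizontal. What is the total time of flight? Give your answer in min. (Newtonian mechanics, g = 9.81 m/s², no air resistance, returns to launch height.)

v₀ = 133.2 km/h × 0.2777777777777778 = 37.0 m/s
T = 2 × v₀ × sin(θ) / g = 2 × 37.0 × sin(55°) / 9.81 = 2 × 37.0 × 0.819152 / 9.81 = 6.17913 s
T = 6.17913 s / 60.0 = 0.103 min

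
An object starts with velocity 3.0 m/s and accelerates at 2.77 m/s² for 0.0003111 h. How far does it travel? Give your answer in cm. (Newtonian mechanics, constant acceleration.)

t = 0.0003111 h × 3600.0 = 1.11996 s
d = v₀ × t + ½ × a × t² = 3.0 × 1.11996 + 0.5 × 2.77 × 1.11996² = 5.0971 m
d = 5.0971 m / 0.01 = 509.7 cm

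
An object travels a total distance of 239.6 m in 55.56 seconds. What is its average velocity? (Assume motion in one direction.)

v_avg = Δd / Δt = 239.6 / 55.56 = 4.31 m/s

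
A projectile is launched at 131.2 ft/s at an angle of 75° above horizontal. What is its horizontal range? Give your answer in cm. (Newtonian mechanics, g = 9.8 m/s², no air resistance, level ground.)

v₀ = 131.2 ft/s × 0.3048 = 39.9898 m/s
R = v₀² × sin(2θ) / g = 39.9898² × sin(2 × 75°) / 9.8 = 1599.18 × 0.5 / 9.8 = 81.5908 m
R = 81.5908 m / 0.01 = 8159 cm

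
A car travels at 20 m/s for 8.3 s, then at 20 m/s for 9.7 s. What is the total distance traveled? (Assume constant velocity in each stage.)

d₁ = v₁t₁ = 20 × 8.3 = 166.0 m
d₂ = v₂t₂ = 20 × 9.7 = 194.0 m
d_total = 166.0 + 194.0 = 360.0 m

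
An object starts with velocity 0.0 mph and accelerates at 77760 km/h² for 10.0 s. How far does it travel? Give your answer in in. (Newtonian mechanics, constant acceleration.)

v₀ = 0.0 mph × 0.44704 = 0.0 m/s
a = 77760 km/h² × 7.716049382716049e-05 = 6.0 m/s²
d = v₀ × t + ½ × a × t² = 0.0 × 10.0 + 0.5 × 6.0 × 10.0² = 300.0 m
d = 300.0 m / 0.0254 = 11810 in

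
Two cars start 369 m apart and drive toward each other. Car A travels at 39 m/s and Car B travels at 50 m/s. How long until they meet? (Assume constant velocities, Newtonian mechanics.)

Combined speed: v_combined = 39 + 50 = 89 m/s
Time to meet: t = d/v_combined = 369/89 = 4.15 s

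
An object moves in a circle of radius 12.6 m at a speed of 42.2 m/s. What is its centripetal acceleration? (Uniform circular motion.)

a_c = v²/r = 42.2²/12.6 = 1780.84/12.6 = 141.34 m/s²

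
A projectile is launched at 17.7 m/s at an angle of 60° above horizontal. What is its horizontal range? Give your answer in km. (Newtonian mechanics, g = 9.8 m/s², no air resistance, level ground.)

R = v₀² × sin(2θ) / g = 17.7² × sin(2 × 60°) / 9.8 = 313.29 × 0.866025 / 9.8 = 27.6854 m
R = 27.6854 m / 1000.0 = 0.02769 km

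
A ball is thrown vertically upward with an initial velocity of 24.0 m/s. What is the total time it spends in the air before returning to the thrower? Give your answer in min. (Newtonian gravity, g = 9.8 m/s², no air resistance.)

t_total = 2 × v₀ / g = 2 × 24.0 / 9.8 = 4.89796 s
t_total = 4.89796 s / 60.0 = 0.08163 min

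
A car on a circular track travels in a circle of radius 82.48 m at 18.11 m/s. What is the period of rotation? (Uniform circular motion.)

T = 2πr/v = 2π×82.48/18.11 = 28.62 s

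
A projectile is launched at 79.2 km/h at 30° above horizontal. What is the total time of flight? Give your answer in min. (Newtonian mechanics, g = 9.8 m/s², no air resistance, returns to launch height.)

v₀ = 79.2 km/h × 0.2777777777777778 = 22.0 m/s
T = 2 × v₀ × sin(θ) / g = 2 × 22.0 × sin(30°) / 9.8 = 2 × 22.0 × 0.5 / 9.8 = 2.2449 s
T = 2.2449 s / 60.0 = 0.03741 min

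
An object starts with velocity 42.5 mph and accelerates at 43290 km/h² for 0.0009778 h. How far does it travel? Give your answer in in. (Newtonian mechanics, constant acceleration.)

v₀ = 42.5 mph × 0.44704 = 18.9992 m/s
a = 43290 km/h² × 7.716049382716049e-05 = 3.34028 m/s²
t = 0.0009778 h × 3600.0 = 3.52008 s
d = v₀ × t + ½ × a × t² = 18.9992 × 3.52008 + 0.5 × 3.34028 × 3.52008² = 87.5733 m
d = 87.5733 m / 0.0254 = 3448 in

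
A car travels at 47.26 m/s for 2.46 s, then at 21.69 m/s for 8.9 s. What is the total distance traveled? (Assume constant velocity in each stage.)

d₁ = v₁t₁ = 47.26 × 2.46 = 116.2596 m
d₂ = v₂t₂ = 21.69 × 8.9 = 193.041 m
d_total = 116.2596 + 193.041 = 309.3 m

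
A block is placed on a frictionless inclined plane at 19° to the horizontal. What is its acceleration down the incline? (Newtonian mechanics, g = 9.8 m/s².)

a = g sin(θ) = 9.8 × sin(19°) = 9.8 × 0.3256 = 3.19 m/s²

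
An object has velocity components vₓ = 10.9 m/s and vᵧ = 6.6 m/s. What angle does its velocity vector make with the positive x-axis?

θ = arctan(vᵧ/vₓ) = arctan(6.6/10.9) = 31.2°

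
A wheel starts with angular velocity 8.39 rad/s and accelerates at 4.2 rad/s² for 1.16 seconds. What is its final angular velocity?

ω = ω₀ + αt = 8.39 + 4.2 × 1.16 = 13.26 rad/s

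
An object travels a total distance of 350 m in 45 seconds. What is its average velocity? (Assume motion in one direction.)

v_avg = Δd / Δt = 350 / 45 = 7.78 m/s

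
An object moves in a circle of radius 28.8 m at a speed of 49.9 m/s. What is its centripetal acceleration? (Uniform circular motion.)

a_c = v²/r = 49.9²/28.8 = 2490.01/28.8 = 86.46 m/s²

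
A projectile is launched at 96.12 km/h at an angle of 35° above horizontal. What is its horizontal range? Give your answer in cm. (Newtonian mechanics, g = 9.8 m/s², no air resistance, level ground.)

v₀ = 96.12 km/h × 0.2777777777777778 = 26.7 m/s
R = v₀² × sin(2θ) / g = 26.7² × sin(2 × 35°) / 9.8 = 712.89 × 0.939693 / 9.8 = 68.3569 m
R = 68.3569 m / 0.01 = 6836 cm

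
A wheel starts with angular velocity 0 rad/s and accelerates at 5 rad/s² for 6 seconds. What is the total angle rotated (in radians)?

θ = ω₀t + ½αt² = 0×6 + ½×5×6² = 90.0 rad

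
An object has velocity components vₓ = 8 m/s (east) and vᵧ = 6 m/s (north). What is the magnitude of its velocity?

|v| = √(vₓ² + vᵧ²) = √(8² + 6²) = √(100) = 10.0 m/s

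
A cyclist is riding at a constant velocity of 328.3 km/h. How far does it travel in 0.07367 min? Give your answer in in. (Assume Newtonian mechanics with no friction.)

v = 328.3 km/h × 0.2777777777777778 = 91.1944 m/s
t = 0.07367 min × 60.0 = 4.4202 s
d = v × t = 91.1944 × 4.4202 = 403.097 m
d = 403.097 m / 0.0254 = 15870 in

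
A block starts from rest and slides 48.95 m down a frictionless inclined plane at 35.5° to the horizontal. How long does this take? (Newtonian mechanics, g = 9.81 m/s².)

a = g sin(θ) = 9.81 × sin(35.5°) = 5.6967 m/s²
t = √(2d/a) = √(2 × 48.95 / 5.6967) = 4.15 s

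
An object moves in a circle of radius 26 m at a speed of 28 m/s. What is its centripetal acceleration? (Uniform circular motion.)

a_c = v²/r = 28²/26 = 784/26 = 30.15 m/s²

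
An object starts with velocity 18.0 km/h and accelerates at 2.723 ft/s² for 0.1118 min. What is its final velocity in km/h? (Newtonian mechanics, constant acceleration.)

v₀ = 18.0 km/h × 0.2777777777777778 = 5.0 m/s
a = 2.723 ft/s² × 0.3048 = 0.82997 m/s²
t = 0.1118 min × 60.0 = 6.708 s
v = v₀ + a × t = 5.0 + 0.82997 × 6.708 = 10.5674 m/s
v = 10.5674 m/s / 0.2777777777777778 = 38.04 km/h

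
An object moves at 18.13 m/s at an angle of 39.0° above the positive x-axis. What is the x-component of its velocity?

vₓ = v cos(θ) = 18.13 × cos(39.0°) = 14.09 m/s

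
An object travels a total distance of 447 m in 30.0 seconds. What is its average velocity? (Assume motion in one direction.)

v_avg = Δd / Δt = 447 / 30.0 = 14.9 m/s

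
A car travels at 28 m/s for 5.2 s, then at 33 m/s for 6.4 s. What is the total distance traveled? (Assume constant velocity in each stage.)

d₁ = v₁t₁ = 28 × 5.2 = 145.6 m
d₂ = v₂t₂ = 33 × 6.4 = 211.2 m
d_total = 145.6 + 211.2 = 356.8 m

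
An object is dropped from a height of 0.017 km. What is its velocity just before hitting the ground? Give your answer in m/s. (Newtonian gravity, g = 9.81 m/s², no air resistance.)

h = 0.017 km × 1000.0 = 17.0 m
v = √(2gh) = √(2 × 9.81 × 17.0) = 18.26 m/s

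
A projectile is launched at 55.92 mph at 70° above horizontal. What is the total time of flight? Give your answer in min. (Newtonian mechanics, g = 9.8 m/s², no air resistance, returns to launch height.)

v₀ = 55.92 mph × 0.44704 = 24.9985 m/s
T = 2 × v₀ × sin(θ) / g = 2 × 24.9985 × sin(70°) / 9.8 = 2 × 24.9985 × 0.939693 / 9.8 = 4.79406 s
T = 4.79406 s / 60.0 = 0.0799 min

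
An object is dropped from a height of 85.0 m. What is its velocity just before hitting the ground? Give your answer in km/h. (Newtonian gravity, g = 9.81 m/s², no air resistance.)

v = √(2gh) = √(2 × 9.81 × 85.0) = 40.8375 m/s
v = 40.8375 m/s / 0.2777777777777778 = 147.0 km/h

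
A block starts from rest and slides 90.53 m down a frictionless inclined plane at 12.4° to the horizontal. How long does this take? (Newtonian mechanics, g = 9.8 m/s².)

a = g sin(θ) = 9.8 × sin(12.4°) = 2.1044 m/s²
t = √(2d/a) = √(2 × 90.53 / 2.1044) = 9.28 s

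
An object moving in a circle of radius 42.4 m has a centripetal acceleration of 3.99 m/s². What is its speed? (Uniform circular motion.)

v = √(a_c × r) = √(3.99 × 42.4) = 13.01 m/s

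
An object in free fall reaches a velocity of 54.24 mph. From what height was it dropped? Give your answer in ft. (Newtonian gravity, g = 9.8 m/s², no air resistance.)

v = 54.24 mph × 0.44704 = 24.2474 m/s
h = v² / (2g) = 24.2474² / (2 × 9.8) = 29.9968 m
h = 29.9968 m / 0.3048 = 98.41 ft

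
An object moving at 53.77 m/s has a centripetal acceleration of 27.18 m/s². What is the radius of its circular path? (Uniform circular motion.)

r = v²/a_c = 53.77²/27.18 = 106.37 m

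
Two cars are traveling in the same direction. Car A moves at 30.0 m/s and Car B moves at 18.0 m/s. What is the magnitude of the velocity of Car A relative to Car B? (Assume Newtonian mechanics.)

v_rel = |v_A - v_B| = |30.0 - 18.0| = 12.0 m/s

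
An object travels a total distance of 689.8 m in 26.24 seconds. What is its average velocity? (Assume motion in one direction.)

v_avg = Δd / Δt = 689.8 / 26.24 = 26.29 m/s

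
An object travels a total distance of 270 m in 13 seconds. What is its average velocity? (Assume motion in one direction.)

v_avg = Δd / Δt = 270 / 13 = 20.77 m/s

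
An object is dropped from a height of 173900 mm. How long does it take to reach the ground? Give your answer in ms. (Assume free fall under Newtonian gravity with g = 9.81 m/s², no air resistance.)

h = 173900 mm × 0.001 = 173.9 m
t = √(2h/g) = √(2 × 173.9 / 9.81) = 5.95429 s
t = 5.95429 s / 0.001 = 5954 ms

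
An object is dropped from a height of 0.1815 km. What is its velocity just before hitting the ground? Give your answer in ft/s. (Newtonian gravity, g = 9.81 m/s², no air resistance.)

h = 0.1815 km × 1000.0 = 181.5 m
v = √(2gh) = √(2 × 9.81 × 181.5) = 59.6744 m/s
v = 59.6744 m/s / 0.3048 = 195.8 ft/s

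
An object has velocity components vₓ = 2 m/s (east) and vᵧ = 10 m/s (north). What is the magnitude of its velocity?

|v| = √(vₓ² + vᵧ²) = √(2² + 10²) = √(104) = 10.2 m/s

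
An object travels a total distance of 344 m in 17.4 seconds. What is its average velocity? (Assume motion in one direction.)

v_avg = Δd / Δt = 344 / 17.4 = 19.77 m/s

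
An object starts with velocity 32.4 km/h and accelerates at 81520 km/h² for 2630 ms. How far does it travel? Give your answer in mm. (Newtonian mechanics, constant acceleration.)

v₀ = 32.4 km/h × 0.2777777777777778 = 9.0 m/s
a = 81520 km/h² × 7.716049382716049e-05 = 6.29012 m/s²
t = 2630 ms × 0.001 = 2.63 s
d = v₀ × t + ½ × a × t² = 9.0 × 2.63 + 0.5 × 6.29012 × 2.63² = 45.4241 m
d = 45.4241 m / 0.001 = 45420 mm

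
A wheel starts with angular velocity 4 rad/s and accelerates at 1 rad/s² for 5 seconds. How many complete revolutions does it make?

θ = ω₀t + ½αt² = 4×5 + ½×1×5² = 32.5 rad
Total revolutions = θ/(2π) = 32.5/(2π) = 5.17
Complete revolutions = ⌊5.17⌋ = 5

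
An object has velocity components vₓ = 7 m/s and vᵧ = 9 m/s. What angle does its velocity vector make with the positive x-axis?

θ = arctan(vᵧ/vₓ) = arctan(9/7) = 52.13°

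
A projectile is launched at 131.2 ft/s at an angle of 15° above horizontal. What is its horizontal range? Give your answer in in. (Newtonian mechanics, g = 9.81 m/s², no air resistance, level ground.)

v₀ = 131.2 ft/s × 0.3048 = 39.9898 m/s
R = v₀² × sin(2θ) / g = 39.9898² × sin(2 × 15°) / 9.81 = 1599.18 × 0.5 / 9.81 = 81.5076 m
R = 81.5076 m / 0.0254 = 3209 in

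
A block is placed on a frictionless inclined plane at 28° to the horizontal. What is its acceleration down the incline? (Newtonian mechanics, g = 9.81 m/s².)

a = g sin(θ) = 9.81 × sin(28°) = 9.81 × 0.4695 = 4.61 m/s²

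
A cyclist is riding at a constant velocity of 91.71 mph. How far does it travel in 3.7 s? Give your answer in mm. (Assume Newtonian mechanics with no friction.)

v = 91.71 mph × 0.44704 = 40.998 m/s
d = v × t = 40.998 × 3.7 = 151.693 m
d = 151.693 m / 0.001 = 151700 mm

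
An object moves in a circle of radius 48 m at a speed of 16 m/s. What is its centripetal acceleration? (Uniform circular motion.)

a_c = v²/r = 16²/48 = 256/48 = 5.33 m/s²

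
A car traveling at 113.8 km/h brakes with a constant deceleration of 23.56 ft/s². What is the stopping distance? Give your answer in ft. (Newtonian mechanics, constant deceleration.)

v₀ = 113.8 km/h × 0.2777777777777778 = 31.6111 m/s
a = 23.56 ft/s² × 0.3048 = 7.18109 m/s²
d = v₀² / (2a) = 31.6111² / (2 × 7.18109) = 999.262 / 14.3622 = 69.5758 m
d = 69.5758 m / 0.3048 = 228.3 ft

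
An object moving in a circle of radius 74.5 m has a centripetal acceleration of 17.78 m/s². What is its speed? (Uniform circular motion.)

v = √(a_c × r) = √(17.78 × 74.5) = 36.4 m/s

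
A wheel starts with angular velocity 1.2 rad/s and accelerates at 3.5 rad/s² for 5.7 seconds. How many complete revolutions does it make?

θ = ω₀t + ½αt² = 1.2×5.7 + ½×3.5×5.7² = 63.6975 rad
Total revolutions = θ/(2π) = 63.6975/(2π) = 10.14
Complete revolutions = ⌊10.14⌋ = 10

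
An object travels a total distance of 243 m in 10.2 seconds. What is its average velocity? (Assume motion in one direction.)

v_avg = Δd / Δt = 243 / 10.2 = 23.82 m/s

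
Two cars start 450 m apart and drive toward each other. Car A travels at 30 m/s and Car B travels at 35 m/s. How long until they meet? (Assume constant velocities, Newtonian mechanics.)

Combined speed: v_combined = 30 + 35 = 65 m/s
Time to meet: t = d/v_combined = 450/65 = 6.92 s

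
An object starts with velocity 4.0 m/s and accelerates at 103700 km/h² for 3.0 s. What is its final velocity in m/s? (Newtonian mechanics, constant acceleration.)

a = 103700 km/h² × 7.716049382716049e-05 = 8.00154 m/s²
v = v₀ + a × t = 4.0 + 8.00154 × 3.0 = 28.0 m/s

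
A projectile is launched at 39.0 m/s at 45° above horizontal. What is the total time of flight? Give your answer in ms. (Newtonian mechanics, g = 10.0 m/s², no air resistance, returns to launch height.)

T = 2 × v₀ × sin(θ) / g = 2 × 39.0 × sin(45°) / 10.0 = 2 × 39.0 × 0.707107 / 10.0 = 5.51543 s
T = 5.51543 s / 0.001 = 5515 ms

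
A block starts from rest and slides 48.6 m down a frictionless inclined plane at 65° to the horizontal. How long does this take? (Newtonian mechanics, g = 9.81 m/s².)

a = g sin(θ) = 9.81 × sin(65°) = 8.8909 m/s²
t = √(2d/a) = √(2 × 48.6 / 8.8909) = 3.31 s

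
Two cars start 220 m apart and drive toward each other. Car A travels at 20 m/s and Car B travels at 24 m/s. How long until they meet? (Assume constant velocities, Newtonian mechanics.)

Combined speed: v_combined = 20 + 24 = 44 m/s
Time to meet: t = d/v_combined = 220/44 = 5.0 s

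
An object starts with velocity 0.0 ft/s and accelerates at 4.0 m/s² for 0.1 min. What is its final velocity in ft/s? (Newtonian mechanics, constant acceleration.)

v₀ = 0.0 ft/s × 0.3048 = 0.0 m/s
t = 0.1 min × 60.0 = 6.0 s
v = v₀ + a × t = 0.0 + 4.0 × 6.0 = 24.0 m/s
v = 24.0 m/s / 0.3048 = 78.74 ft/s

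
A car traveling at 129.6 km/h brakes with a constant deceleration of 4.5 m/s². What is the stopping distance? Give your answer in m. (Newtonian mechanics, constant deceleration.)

v₀ = 129.6 km/h × 0.2777777777777778 = 36.0 m/s
d = v₀² / (2a) = 36.0² / (2 × 4.5) = 1296.0 / 9.0 = 144.0 m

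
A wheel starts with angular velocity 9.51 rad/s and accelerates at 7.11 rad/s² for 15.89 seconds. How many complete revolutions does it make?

θ = ω₀t + ½αt² = 9.51×15.89 + ½×7.11×15.89² = 1048.7233155 rad
Total revolutions = θ/(2π) = 1048.7233155/(2π) = 166.91
Complete revolutions = ⌊166.91⌋ = 166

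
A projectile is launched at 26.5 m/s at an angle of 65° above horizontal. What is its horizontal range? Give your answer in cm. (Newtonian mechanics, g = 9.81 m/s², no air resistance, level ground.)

R = v₀² × sin(2θ) / g = 26.5² × sin(2 × 65°) / 9.81 = 702.25 × 0.766044 / 9.81 = 54.8373 m
R = 54.8373 m / 0.01 = 5484 cm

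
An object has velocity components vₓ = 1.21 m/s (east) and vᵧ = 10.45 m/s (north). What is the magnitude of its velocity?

|v| = √(vₓ² + vᵧ²) = √(1.21² + 10.45²) = √(110.6666) = 10.52 m/s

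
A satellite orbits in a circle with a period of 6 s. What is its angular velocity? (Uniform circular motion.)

ω = 2π/T = 2π/6 = 1.0472 rad/s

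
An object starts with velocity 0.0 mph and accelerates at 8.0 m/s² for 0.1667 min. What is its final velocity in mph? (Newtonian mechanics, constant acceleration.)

v₀ = 0.0 mph × 0.44704 = 0.0 m/s
t = 0.1667 min × 60.0 = 10.002 s
v = v₀ + a × t = 0.0 + 8.0 × 10.002 = 80.016 m/s
v = 80.016 m/s / 0.44704 = 179.0 mph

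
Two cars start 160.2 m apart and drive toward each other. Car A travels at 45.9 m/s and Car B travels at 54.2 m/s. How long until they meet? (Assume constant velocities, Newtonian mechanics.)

Combined speed: v_combined = 45.9 + 54.2 = 100.1 m/s
Time to meet: t = d/v_combined = 160.2/100.1 = 1.6 s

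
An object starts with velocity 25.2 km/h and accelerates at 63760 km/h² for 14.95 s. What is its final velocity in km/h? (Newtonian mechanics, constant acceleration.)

v₀ = 25.2 km/h × 0.2777777777777778 = 7.0 m/s
a = 63760 km/h² × 7.716049382716049e-05 = 4.91975 m/s²
v = v₀ + a × t = 7.0 + 4.91975 × 14.95 = 80.5503 m/s
v = 80.5503 m/s / 0.2777777777777778 = 290.0 km/h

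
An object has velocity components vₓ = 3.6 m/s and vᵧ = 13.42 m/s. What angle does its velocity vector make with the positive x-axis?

θ = arctan(vᵧ/vₓ) = arctan(13.42/3.6) = 74.98°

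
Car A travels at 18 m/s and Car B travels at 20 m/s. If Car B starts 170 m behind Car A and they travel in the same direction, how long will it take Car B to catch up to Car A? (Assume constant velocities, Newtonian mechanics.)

Relative speed: v_rel = 20 - 18 = 2 m/s
Time to catch: t = d₀/v_rel = 170/2 = 85.0 s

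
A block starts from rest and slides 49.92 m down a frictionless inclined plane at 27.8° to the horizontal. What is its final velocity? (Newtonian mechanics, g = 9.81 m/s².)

a = g sin(θ) = 9.81 × sin(27.8°) = 4.5753 m/s²
v = √(2ad) = √(2 × 4.5753 × 49.92) = 21.37 m/s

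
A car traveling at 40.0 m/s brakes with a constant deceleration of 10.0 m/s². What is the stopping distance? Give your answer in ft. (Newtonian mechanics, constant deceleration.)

d = v₀² / (2a) = 40.0² / (2 × 10.0) = 1600.0 / 20.0 = 80.0 m
d = 80.0 m / 0.3048 = 262.5 ft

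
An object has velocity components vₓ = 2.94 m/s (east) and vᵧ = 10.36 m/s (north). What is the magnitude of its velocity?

|v| = √(vₓ² + vᵧ²) = √(2.94² + 10.36²) = √(115.9732) = 10.77 m/s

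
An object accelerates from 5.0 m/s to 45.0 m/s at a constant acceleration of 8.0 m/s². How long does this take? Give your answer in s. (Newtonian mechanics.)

t = (v - v₀) / a = (45.0 - 5.0) / 8.0 = 5.0 s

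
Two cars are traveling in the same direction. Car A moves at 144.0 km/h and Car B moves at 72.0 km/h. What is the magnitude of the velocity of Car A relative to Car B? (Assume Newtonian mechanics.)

v_rel = |v_A - v_B| = |144.0 - 72.0| = 72.0 km/h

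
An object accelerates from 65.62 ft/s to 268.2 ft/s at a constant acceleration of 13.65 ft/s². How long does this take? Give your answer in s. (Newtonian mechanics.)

v₀ = 65.62 ft/s × 0.3048 = 20.001 m/s
v = 268.2 ft/s × 0.3048 = 81.7474 m/s
a = 13.65 ft/s² × 0.3048 = 4.16052 m/s²
t = (v - v₀) / a = (81.7474 - 20.001) / 4.16052 = 14.84 s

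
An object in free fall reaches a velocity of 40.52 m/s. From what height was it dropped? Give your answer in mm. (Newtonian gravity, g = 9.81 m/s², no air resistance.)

h = v² / (2g) = 40.52² / (2 × 9.81) = 83.6835 m
h = 83.6835 m / 0.001 = 83680 mm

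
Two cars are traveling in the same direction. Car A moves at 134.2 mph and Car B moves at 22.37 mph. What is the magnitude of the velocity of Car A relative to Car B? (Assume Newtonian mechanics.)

v_rel = |v_A - v_B| = |134.2 - 22.37| = 111.83 mph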